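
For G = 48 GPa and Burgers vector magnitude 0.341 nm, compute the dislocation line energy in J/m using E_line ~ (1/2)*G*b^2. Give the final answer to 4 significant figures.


E = G*b^2/2
b = 0.341 nm = 3.41e-10 m
G = 48 GPa = 4.8e+10 Pa
E = 0.5 * 4.8e+10 * (3.41e-10)^2
E = 2.791e-09 J/m


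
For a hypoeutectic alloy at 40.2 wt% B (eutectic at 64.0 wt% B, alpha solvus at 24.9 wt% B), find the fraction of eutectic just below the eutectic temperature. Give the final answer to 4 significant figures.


f_primary = (C_e - C0) / (C_e - C_alpha_max)
f_primary = (64.0 - 40.2) / (64.0 - 24.9)
f_primary = 0.608696
f_eutectic = 1 - 0.608696 = 0.3913


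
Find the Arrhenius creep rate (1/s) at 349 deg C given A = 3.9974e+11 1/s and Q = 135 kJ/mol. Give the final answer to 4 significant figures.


rate = A * exp(-Q / (R*T))
T = 349 + 273.15 = 622.15 K
rate = 3.9974e+11 * exp(-135e3 / (8.314 * 622.15))
rate = 1.849 1/s


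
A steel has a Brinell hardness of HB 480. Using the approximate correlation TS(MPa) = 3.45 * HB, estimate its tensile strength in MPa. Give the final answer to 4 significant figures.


TS (MPa) = 3.45 * HB
TS = 3.45 * 480
TS = 1656 MPa


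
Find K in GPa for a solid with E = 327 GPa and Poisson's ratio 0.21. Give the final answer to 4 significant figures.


K = E / (3*(1-2*nu))
K = 327 / (3*(1-2*0.21))
K = 187.9 GPa


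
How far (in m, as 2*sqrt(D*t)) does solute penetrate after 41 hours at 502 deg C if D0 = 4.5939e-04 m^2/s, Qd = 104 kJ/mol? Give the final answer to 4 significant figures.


Step 1: D = D0 * exp(-Qd/(R*T))
T = 775.15 K
D = 4.5939e-04 * exp(-104e3 / (8.314 * 775.15)) = 4.5054e-11 m^2/s
Step 2: L = 2*sqrt(D*t)
t = 41 h = 147600 s
L = 2*sqrt(4.5054e-11 * 147600) = 5.158e-03 m


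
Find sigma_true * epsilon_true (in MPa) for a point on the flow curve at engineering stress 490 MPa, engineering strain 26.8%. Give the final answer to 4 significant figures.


sigma_true = sigma_eng * (1 + epsilon_eng)
sigma_true = 490 * (1 + 0.268) = 621.32 MPa
epsilon_true = ln(1 + epsilon_eng)
epsilon_true = ln(1 + 0.268) = 0.237441
sigma_true * epsilon_true = 621.32 * 0.237441 = 147.5 MPa


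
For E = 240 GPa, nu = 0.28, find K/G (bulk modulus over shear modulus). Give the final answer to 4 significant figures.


G = E / (2*(1+nu))
G = 240 / (2*(1+0.28)) = 93.75 GPa
K = E / (3*(1-2*nu))
K = 240 / (3*(1-2*0.28)) = 181.818 GPa
K/G = 181.818 / 93.75 = 1.939


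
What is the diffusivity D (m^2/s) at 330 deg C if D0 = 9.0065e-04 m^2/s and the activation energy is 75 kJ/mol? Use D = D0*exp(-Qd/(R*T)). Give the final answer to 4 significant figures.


D = D0 * exp(-Qd / (R*T))
T = 603.15 K
D = 9.0065e-04 * exp(-75e3 / (8.314 * 603.15))
D = 2.878e-10 m^2/s


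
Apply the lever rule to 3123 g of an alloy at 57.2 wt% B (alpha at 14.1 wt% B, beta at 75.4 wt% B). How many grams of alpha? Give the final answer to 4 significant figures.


f_alpha = (C_beta - C0) / (C_beta - C_alpha)
f_alpha = (75.4 - 57.2) / (75.4 - 14.1) = 0.2969
m_alpha = f_alpha * m_total = 0.2969 * 3123 = 927.2 g


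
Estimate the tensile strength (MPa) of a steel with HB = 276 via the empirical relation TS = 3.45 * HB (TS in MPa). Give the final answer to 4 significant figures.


TS (MPa) = 3.45 * HB
TS = 3.45 * 276
TS = 952.2 MPa


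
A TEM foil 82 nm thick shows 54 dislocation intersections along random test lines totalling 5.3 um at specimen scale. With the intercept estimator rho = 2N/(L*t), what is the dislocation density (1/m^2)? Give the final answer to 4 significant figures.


rho = 2N / (L * t)
L = 5.3 um = 5.3e-06 m, t = 82 nm = 8.2e-08 m
rho = 2 * 54 / (5.3e-06 * 8.2e-08)
rho = 2.485e+14 1/m^2


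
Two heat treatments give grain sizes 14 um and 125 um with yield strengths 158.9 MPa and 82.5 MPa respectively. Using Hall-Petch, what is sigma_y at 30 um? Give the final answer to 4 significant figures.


sigma_y = sigma0 + k / sqrt(d)
1/sqrt(d1) = 1/sqrt(1.4e-05) = 267.261;  1/sqrt(d2) = 89.4427
k = (sigma1 - sigma2) / (1/sqrt(d1) - 1/sqrt(d2)) = (158.9 - 82.5) / (267.261 - 89.4427) = 0.429652 MPa*m^0.5
sigma0 = sigma1 - k/sqrt(d1) = 158.9 - 0.429652*267.261 = 44.0708 MPa
sigma_y(d3) = 44.0708 + 0.429652 / sqrt(3e-05) = 122.5 MPa


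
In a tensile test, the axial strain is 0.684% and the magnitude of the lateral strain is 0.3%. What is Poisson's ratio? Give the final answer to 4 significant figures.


nu = -epsilon_lat / epsilon_axial
Lateral strain is contraction (negative), so using magnitudes:
nu = 0.3 / 0.684
nu = 0.4386


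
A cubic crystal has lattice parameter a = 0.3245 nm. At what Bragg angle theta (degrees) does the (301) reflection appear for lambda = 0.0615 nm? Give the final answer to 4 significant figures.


d = a / sqrt(h^2+k^2+l^2)
d = 0.3245 / sqrt(10) = 0.102616 nm
lambda = 2*d*sin(theta)  =>  sin(theta) = lambda / (2*d)
sin(theta) = 0.0615 / (2 * 0.102616) = 0.299661
theta = 17.44 deg


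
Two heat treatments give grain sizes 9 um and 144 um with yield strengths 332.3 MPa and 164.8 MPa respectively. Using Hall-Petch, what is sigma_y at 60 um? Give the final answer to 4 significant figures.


sigma_y = sigma0 + k / sqrt(d)
1/sqrt(d1) = 1/sqrt(9e-06) = 333.333;  1/sqrt(d2) = 83.3333
k = (sigma1 - sigma2) / (1/sqrt(d1) - 1/sqrt(d2)) = (332.3 - 164.8) / (333.333 - 83.3333) = 0.67 MPa*m^0.5
sigma0 = sigma1 - k/sqrt(d1) = 332.3 - 0.67*333.333 = 108.967 MPa
sigma_y(d3) = 108.967 + 0.67 / sqrt(6e-05) = 195.5 MPa


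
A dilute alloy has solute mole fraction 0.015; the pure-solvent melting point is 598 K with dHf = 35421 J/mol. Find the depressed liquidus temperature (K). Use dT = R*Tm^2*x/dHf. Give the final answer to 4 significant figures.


dT = R*Tm^2*x / dHf
dT = 8.314 * 598^2 * 0.015 / 35421
dT = 1.25905 K
T_new = 598 - 1.25905 = 596.7 K


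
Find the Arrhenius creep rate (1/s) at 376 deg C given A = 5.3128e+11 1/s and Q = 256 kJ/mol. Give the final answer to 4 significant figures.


rate = A * exp(-Q / (R*T))
T = 376 + 273.15 = 649.15 K
rate = 5.3128e+11 * exp(-256e3 / (8.314 * 649.15))
rate = 1.334e-09 1/s


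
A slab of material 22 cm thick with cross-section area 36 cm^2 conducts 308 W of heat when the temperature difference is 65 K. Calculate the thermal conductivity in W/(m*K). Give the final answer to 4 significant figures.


k = Q*L / (A*dT)
L = 0.22 m, A = 3.6e-03 m^2
k = 308 * 0.22 / (3.6e-03 * 65)
k = 289.6 W/(m*K)


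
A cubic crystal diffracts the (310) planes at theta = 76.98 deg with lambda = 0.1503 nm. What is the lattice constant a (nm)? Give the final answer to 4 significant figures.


d = lambda / (2*sin(theta))
d = 0.1503 / (2*sin(76.98 deg))
d = 0.077133 nm
a = d * sqrt(h^2+k^2+l^2) = 0.077133 * sqrt(10)
a = 0.2439 nm


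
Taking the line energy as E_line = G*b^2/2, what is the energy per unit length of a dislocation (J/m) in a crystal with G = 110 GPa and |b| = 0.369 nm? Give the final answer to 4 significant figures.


E = G*b^2/2
b = 0.369 nm = 3.69e-10 m
G = 110 GPa = 1.1e+11 Pa
E = 0.5 * 1.1e+11 * (3.69e-10)^2
E = 7.489e-09 J/m


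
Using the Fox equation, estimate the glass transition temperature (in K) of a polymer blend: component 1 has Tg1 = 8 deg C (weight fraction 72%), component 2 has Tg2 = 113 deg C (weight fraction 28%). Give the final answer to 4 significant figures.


1/Tg = w1/Tg1 + w2/Tg2 (in Kelvin)
Tg1 = 281.15 K, Tg2 = 386.15 K
1/Tg = 0.72/281.15 + 0.28/386.15
Tg = 304.3 K


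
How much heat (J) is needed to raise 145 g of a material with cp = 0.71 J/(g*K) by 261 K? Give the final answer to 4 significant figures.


Q = m * cp * dT
Q = 145 * 0.71 * 261
Q = 26870 J


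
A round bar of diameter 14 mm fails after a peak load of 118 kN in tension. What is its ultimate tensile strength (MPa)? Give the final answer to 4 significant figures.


A0 = pi*(d/2)^2 = pi*(14/2)^2 = 153.938 mm^2
UTS = F_max / A0 = 118*1000 / 153.938
UTS = 766.5 MPa


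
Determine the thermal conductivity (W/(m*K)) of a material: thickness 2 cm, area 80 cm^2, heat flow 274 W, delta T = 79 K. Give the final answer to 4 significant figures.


k = Q*L / (A*dT)
L = 0.02 m, A = 8e-03 m^2
k = 274 * 0.02 / (8e-03 * 79)
k = 8.671 W/(m*K)


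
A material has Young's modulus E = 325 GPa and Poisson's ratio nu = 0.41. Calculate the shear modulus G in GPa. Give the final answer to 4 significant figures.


G = E / (2*(1+nu))
G = 325 / (2*(1+0.41))
G = 115.2 GPa


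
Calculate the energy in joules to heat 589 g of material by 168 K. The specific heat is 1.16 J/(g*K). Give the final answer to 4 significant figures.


Q = m * cp * dT
Q = 589 * 1.16 * 168
Q = 114800 J


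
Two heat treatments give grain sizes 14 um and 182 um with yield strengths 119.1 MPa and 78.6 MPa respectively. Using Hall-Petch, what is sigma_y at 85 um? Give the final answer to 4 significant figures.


sigma_y = sigma0 + k / sqrt(d)
1/sqrt(d1) = 1/sqrt(1.4e-05) = 267.261;  1/sqrt(d2) = 74.1249
k = (sigma1 - sigma2) / (1/sqrt(d1) - 1/sqrt(d2)) = (119.1 - 78.6) / (267.261 - 74.1249) = 0.209696 MPa*m^0.5
sigma0 = sigma1 - k/sqrt(d1) = 119.1 - 0.209696*267.261 = 63.0563 MPa
sigma_y(d3) = 63.0563 + 0.209696 / sqrt(8.5e-05) = 85.8 MPa


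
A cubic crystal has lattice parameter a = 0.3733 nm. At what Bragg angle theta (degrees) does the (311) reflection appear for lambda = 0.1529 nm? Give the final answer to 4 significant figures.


d = a / sqrt(h^2+k^2+l^2)
d = 0.3733 / sqrt(11) = 0.112554 nm
lambda = 2*d*sin(theta)  =>  sin(theta) = lambda / (2*d)
sin(theta) = 0.1529 / (2 * 0.112554) = 0.679228
theta = 42.78 deg


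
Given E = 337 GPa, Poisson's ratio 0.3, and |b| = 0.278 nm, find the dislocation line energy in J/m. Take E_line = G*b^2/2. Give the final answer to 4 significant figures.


Step 1: G = E / (2*(1+nu))
G = 337 / (2*(1+0.3)) = 129.615 GPa = 1.29615e+11 Pa
Step 2: E_line = G*b^2/2
b = 0.278 nm = 2.78e-10 m
E_line = 0.5 * 1.29615e+11 * (2.78e-10)^2 = 5.009e-09 J/m


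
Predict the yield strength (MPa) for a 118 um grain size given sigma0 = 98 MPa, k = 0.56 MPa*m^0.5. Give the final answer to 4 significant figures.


sigma_y = sigma0 + k / sqrt(d)
d = 118 um = 1.18e-04 m
sigma_y = 98 + 0.56 / sqrt(1.18e-04)
sigma_y = 149.6 MPa


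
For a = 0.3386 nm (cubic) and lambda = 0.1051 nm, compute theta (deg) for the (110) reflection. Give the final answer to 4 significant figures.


d = a / sqrt(h^2+k^2+l^2)
d = 0.3386 / sqrt(2) = 0.239426 nm
lambda = 2*d*sin(theta)  =>  sin(theta) = lambda / (2*d)
sin(theta) = 0.1051 / (2 * 0.239426) = 0.219483
theta = 12.68 deg


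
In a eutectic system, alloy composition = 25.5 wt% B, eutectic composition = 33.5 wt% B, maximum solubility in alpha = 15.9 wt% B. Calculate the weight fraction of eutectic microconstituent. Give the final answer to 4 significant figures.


f_primary = (C_e - C0) / (C_e - C_alpha_max)
f_primary = (33.5 - 25.5) / (33.5 - 15.9)
f_primary = 0.454545
f_eutectic = 1 - 0.454545 = 0.5455


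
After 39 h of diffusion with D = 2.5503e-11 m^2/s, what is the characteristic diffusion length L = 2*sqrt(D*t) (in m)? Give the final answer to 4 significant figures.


t = 39 hr = 140400 s
Diffusion length = 2*sqrt(D*t)
= 2*sqrt(2.5503e-11 * 140400)
= 3.785e-03 m


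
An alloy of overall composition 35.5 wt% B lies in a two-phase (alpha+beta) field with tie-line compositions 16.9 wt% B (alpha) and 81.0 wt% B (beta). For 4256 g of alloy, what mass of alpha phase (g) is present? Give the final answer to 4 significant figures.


f_alpha = (C_beta - C0) / (C_beta - C_alpha)
f_alpha = (81.0 - 35.5) / (81.0 - 16.9) = 0.709828
m_alpha = f_alpha * m_total = 0.709828 * 4256 = 3021 g


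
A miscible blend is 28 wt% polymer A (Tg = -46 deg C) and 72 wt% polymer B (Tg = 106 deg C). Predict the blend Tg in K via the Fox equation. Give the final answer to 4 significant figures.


1/Tg = w1/Tg1 + w2/Tg2 (in Kelvin)
Tg1 = 227.15 K, Tg2 = 379.15 K
1/Tg = 0.28/227.15 + 0.72/379.15
Tg = 319.3 K


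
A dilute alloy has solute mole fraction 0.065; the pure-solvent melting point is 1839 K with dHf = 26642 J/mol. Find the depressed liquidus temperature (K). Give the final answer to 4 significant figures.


dT = R*Tm^2*x / dHf
dT = 8.314 * 1839^2 * 0.065 / 26642
dT = 68.5994 K
T_new = 1839 - 68.5994 = 1770 K


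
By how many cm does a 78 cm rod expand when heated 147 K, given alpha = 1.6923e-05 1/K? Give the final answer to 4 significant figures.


dL = L0 * alpha * dT
dL = 78 * 1.6923e-05 * 147
dL = 0.194 cm


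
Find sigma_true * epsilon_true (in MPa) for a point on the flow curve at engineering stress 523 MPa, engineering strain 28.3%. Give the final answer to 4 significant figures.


sigma_true = sigma_eng * (1 + epsilon_eng)
sigma_true = 523 * (1 + 0.283) = 671.009 MPa
epsilon_true = ln(1 + epsilon_eng)
epsilon_true = ln(1 + 0.283) = 0.249201
sigma_true * epsilon_true = 671.009 * 0.249201 = 167.2 MPa


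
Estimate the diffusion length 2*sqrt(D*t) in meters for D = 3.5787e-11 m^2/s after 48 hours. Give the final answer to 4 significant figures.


t = 48 hr = 172800 s
Diffusion length = 2*sqrt(D*t)
= 2*sqrt(3.5787e-11 * 172800)
= 4.974e-03 m


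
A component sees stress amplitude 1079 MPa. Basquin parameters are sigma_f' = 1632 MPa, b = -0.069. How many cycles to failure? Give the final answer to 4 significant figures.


sigma_a = sigma_f' * (2*Nf)^b
2*Nf = (sigma_a / sigma_f')^(1/b)
2*Nf = (1079 / 1632)^(1/-0.069)
2*Nf = 402.095
Nf = 201 cycles


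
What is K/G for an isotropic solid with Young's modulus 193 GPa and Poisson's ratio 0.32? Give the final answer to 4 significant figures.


G = E / (2*(1+nu))
G = 193 / (2*(1+0.32)) = 73.1061 GPa
K = E / (3*(1-2*nu))
K = 193 / (3*(1-2*0.32)) = 178.704 GPa
K/G = 178.704 / 73.1061 = 2.444


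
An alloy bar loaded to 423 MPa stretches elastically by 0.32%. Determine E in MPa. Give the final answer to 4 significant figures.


E = sigma / epsilon
epsilon = 0.32% = 3.2e-03
E = 423 / 3.2e-03
E = 132200 MPa


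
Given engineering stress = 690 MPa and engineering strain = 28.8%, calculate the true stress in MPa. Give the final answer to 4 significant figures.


sigma_true = sigma_eng * (1 + epsilon_eng)
sigma_true = 690 * (1 + 0.288)
sigma_true = 888.7 MPa


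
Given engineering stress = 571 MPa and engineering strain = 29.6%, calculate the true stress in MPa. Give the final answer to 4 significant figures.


sigma_true = sigma_eng * (1 + epsilon_eng)
sigma_true = 571 * (1 + 0.296)
sigma_true = 740 MPa


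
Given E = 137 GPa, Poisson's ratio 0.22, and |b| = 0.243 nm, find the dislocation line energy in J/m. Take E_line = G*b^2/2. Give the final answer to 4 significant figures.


Step 1: G = E / (2*(1+nu))
G = 137 / (2*(1+0.22)) = 56.1475 GPa = 5.61475e+10 Pa
Step 2: E_line = G*b^2/2
b = 0.243 nm = 2.43e-10 m
E_line = 0.5 * 5.61475e+10 * (2.43e-10)^2 = 1.658e-09 J/m


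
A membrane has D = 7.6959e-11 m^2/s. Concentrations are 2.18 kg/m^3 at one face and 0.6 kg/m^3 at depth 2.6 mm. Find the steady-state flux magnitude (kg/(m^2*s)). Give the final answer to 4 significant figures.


J = -D * (dC/dx) = D * (C1 - C2) / dx
J = 7.6959e-11 * (2.18 - 0.6) / 2.6e-03
J = 4.677e-08 kg/(m^2*s)


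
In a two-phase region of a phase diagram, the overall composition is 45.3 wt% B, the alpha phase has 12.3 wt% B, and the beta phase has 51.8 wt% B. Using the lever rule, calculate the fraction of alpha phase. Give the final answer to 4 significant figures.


f_alpha = (C_beta - C0) / (C_beta - C_alpha)
f_alpha = (51.8 - 45.3) / (51.8 - 12.3)
f_alpha = 0.1646


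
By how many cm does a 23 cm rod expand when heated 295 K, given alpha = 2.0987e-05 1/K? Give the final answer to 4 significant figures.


dL = L0 * alpha * dT
dL = 23 * 2.0987e-05 * 295
dL = 0.1424 cm


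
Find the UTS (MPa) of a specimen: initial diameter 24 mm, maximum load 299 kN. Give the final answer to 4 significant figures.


A0 = pi*(d/2)^2 = pi*(24/2)^2 = 452.389 mm^2
UTS = F_max / A0 = 299*1000 / 452.389
UTS = 660.9 MPa


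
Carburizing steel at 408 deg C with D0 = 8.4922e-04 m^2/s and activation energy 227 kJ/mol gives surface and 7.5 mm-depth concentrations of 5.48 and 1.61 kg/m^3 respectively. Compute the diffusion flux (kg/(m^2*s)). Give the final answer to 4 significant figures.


Step 1: D = D0 * exp(-Qd/(R*T))
T = 408 + 273.15 = 681.15 K
D = 8.4922e-04 * exp(-227e3 / (8.314 * 681.15)) = 3.31649e-21 m^2/s
Step 2: J = D * (C1 - C2) / dx
J = 3.31649e-21 * (5.48 - 1.61) / 7.5e-03
J = 1.711e-18 kg/(m^2*s)


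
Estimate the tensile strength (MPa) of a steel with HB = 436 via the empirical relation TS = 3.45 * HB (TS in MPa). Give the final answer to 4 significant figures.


TS (MPa) = 3.45 * HB
TS = 3.45 * 436
TS = 1504 MPa


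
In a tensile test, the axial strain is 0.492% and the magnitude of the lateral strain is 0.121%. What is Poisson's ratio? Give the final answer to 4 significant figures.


nu = -epsilon_lat / epsilon_axial
Lateral strain is contraction (negative), so using magnitudes:
nu = 0.121 / 0.492
nu = 0.2459


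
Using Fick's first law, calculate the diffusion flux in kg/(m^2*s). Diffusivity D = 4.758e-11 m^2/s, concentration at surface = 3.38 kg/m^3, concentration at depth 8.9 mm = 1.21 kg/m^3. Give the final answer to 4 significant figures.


J = -D * (dC/dx) = D * (C1 - C2) / dx
J = 4.758e-11 * (3.38 - 1.21) / 8.9e-03
J = 1.16e-08 kg/(m^2*s)


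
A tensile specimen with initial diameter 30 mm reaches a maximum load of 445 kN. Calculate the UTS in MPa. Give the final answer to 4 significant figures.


A0 = pi*(d/2)^2 = pi*(30/2)^2 = 706.858 mm^2
UTS = F_max / A0 = 445*1000 / 706.858
UTS = 629.5 MPa


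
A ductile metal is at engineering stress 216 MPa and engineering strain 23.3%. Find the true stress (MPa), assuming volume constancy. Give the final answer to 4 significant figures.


sigma_true = sigma_eng * (1 + epsilon_eng)
sigma_true = 216 * (1 + 0.233)
sigma_true = 266.3 MPa


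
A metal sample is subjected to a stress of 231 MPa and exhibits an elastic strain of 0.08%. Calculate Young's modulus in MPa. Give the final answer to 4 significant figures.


E = sigma / epsilon
epsilon = 0.08% = 8e-04
E = 231 / 8e-04
E = 288800 MPa


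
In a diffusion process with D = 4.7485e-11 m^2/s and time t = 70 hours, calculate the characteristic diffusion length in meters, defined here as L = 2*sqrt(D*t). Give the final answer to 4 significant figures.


t = 70 hr = 252000 s
Diffusion length = 2*sqrt(D*t)
= 2*sqrt(4.7485e-11 * 252000)
= 6.918e-03 m


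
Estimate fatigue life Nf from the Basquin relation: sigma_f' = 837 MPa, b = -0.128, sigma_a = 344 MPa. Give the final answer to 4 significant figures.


sigma_a = sigma_f' * (2*Nf)^b
2*Nf = (sigma_a / sigma_f')^(1/b)
2*Nf = (344 / 837)^(1/-0.128)
2*Nf = 1039.75
Nf = 519.9 cycles


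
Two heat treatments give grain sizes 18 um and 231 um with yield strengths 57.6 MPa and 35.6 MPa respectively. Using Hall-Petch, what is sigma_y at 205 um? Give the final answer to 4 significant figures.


sigma_y = sigma0 + k / sqrt(d)
1/sqrt(d1) = 1/sqrt(1.8e-05) = 235.702;  1/sqrt(d2) = 65.7952
k = (sigma1 - sigma2) / (1/sqrt(d1) - 1/sqrt(d2)) = (57.6 - 35.6) / (235.702 - 65.7952) = 0.129483 MPa*m^0.5
sigma0 = sigma1 - k/sqrt(d1) = 57.6 - 0.129483*235.702 = 27.0807 MPa
sigma_y(d3) = 27.0807 + 0.129483 / sqrt(2.05e-04) = 36.12 MPa


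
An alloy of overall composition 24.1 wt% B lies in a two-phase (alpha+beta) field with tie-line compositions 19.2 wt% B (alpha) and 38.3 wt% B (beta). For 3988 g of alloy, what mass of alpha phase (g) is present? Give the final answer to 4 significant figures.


f_alpha = (C_beta - C0) / (C_beta - C_alpha)
f_alpha = (38.3 - 24.1) / (38.3 - 19.2) = 0.743455
m_alpha = f_alpha * m_total = 0.743455 * 3988 = 2965 g


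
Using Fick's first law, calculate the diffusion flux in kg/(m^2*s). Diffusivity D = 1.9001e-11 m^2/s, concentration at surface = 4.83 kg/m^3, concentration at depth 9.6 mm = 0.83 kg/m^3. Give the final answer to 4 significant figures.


J = -D * (dC/dx) = D * (C1 - C2) / dx
J = 1.9001e-11 * (4.83 - 0.83) / 9.6e-03
J = 7.917e-09 kg/(m^2*s)


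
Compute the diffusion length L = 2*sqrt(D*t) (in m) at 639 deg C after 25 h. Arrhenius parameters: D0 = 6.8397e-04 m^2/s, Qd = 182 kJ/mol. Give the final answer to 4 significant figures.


Step 1: D = D0 * exp(-Qd/(R*T))
T = 912.15 K
D = 6.8397e-04 * exp(-182e3 / (8.314 * 912.15)) = 2.58438e-14 m^2/s
Step 2: L = 2*sqrt(D*t)
t = 25 h = 90000 s
L = 2*sqrt(2.58438e-14 * 90000) = 9.646e-05 m


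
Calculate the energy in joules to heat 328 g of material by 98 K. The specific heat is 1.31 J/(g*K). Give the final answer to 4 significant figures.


Q = m * cp * dT
Q = 328 * 1.31 * 98
Q = 42110 J


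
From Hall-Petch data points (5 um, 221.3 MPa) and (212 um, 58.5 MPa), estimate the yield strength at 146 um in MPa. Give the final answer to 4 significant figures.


sigma_y = sigma0 + k / sqrt(d)
1/sqrt(d1) = 1/sqrt(5e-06) = 447.214;  1/sqrt(d2) = 68.6803
k = (sigma1 - sigma2) / (1/sqrt(d1) - 1/sqrt(d2)) = (221.3 - 58.5) / (447.214 - 68.6803) = 0.430081 MPa*m^0.5
sigma0 = sigma1 - k/sqrt(d1) = 221.3 - 0.430081*447.214 = 28.9619 MPa
sigma_y(d3) = 28.9619 + 0.430081 / sqrt(1.46e-04) = 64.56 MPa


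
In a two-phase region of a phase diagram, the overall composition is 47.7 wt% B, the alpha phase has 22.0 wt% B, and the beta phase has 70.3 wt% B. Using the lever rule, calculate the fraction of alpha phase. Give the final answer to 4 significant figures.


f_alpha = (C_beta - C0) / (C_beta - C_alpha)
f_alpha = (70.3 - 47.7) / (70.3 - 22.0)
f_alpha = 0.4679


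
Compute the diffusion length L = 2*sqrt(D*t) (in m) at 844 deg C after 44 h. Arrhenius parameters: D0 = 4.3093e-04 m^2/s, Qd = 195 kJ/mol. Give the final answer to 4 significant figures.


Step 1: D = D0 * exp(-Qd/(R*T))
T = 1117.15 K
D = 4.3093e-04 * exp(-195e3 / (8.314 * 1117.15)) = 3.28437e-13 m^2/s
Step 2: L = 2*sqrt(D*t)
t = 44 h = 158400 s
L = 2*sqrt(3.28437e-13 * 158400) = 4.562e-04 m


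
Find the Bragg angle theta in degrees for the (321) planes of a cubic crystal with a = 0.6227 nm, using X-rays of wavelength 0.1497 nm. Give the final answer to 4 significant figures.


d = a / sqrt(h^2+k^2+l^2)
d = 0.6227 / sqrt(14) = 0.166424 nm
lambda = 2*d*sin(theta)  =>  sin(theta) = lambda / (2*d)
sin(theta) = 0.1497 / (2 * 0.166424) = 0.449756
theta = 26.73 deg


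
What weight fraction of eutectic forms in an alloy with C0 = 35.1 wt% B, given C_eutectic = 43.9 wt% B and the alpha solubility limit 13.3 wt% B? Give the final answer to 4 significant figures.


f_primary = (C_e - C0) / (C_e - C_alpha_max)
f_primary = (43.9 - 35.1) / (43.9 - 13.3)
f_primary = 0.287582
f_eutectic = 1 - 0.287582 = 0.7124


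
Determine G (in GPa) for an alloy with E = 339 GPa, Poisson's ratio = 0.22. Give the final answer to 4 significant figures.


G = E / (2*(1+nu))
G = 339 / (2*(1+0.22))
G = 138.9 GPa


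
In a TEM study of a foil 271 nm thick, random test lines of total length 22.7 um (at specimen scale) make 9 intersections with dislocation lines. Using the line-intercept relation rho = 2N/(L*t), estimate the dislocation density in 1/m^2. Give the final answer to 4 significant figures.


rho = 2N / (L * t)
L = 22.7 um = 2.27e-05 m, t = 271 nm = 2.71e-07 m
rho = 2 * 9 / (2.27e-05 * 2.71e-07)
rho = 2.926e+12 1/m^2


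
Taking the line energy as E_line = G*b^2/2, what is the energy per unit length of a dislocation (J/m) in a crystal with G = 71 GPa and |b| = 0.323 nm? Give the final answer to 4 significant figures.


E = G*b^2/2
b = 0.323 nm = 3.23e-10 m
G = 71 GPa = 7.1e+10 Pa
E = 0.5 * 7.1e+10 * (3.23e-10)^2
E = 3.704e-09 J/m


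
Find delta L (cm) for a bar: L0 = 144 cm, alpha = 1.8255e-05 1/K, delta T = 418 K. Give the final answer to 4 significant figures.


dL = L0 * alpha * dT
dL = 144 * 1.8255e-05 * 418
dL = 1.099 cm


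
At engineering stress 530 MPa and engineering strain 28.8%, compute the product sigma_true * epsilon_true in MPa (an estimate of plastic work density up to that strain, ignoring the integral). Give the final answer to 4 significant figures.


sigma_true = sigma_eng * (1 + epsilon_eng)
sigma_true = 530 * (1 + 0.288) = 682.64 MPa
epsilon_true = ln(1 + epsilon_eng)
epsilon_true = ln(1 + 0.288) = 0.253091
sigma_true * epsilon_true = 682.64 * 0.253091 = 172.8 MPa


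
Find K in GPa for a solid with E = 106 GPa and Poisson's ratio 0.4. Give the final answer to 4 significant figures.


K = E / (3*(1-2*nu))
K = 106 / (3*(1-2*0.4))
K = 176.7 GPa


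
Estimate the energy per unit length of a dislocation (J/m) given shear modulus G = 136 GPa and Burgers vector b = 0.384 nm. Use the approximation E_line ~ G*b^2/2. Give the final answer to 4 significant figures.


E = G*b^2/2
b = 0.384 nm = 3.84e-10 m
G = 136 GPa = 1.36e+11 Pa
E = 0.5 * 1.36e+11 * (3.84e-10)^2
E = 1.003e-08 J/m


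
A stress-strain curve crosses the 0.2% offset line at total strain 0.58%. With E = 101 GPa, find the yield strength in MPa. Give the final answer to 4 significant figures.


Offset strain = 0.002
Elastic strain at yield = total_strain - offset = 5.8e-03 - 0.002 = 3.8e-03
sigma_y = E * elastic_strain = 101000 * 3.8e-03
sigma_y = 383.8 MPa


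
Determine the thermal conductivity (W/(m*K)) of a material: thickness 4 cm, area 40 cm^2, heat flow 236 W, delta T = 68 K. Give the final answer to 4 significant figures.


k = Q*L / (A*dT)
L = 0.04 m, A = 4e-03 m^2
k = 236 * 0.04 / (4e-03 * 68)
k = 34.71 W/(m*K)


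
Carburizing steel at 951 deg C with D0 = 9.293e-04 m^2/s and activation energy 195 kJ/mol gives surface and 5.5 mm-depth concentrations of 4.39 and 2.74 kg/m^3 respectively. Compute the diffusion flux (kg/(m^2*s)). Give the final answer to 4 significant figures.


Step 1: D = D0 * exp(-Qd/(R*T))
T = 951 + 273.15 = 1224.15 K
D = 9.293e-04 * exp(-195e3 / (8.314 * 1224.15)) = 4.43793e-12 m^2/s
Step 2: J = D * (C1 - C2) / dx
J = 4.43793e-12 * (4.39 - 2.74) / 5.5e-03
J = 1.331e-09 kg/(m^2*s)


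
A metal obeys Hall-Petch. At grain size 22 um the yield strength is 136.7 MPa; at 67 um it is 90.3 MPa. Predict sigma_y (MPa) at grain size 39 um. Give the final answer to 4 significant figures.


sigma_y = sigma0 + k / sqrt(d)
1/sqrt(d1) = 1/sqrt(2.2e-05) = 213.201;  1/sqrt(d2) = 122.169
k = (sigma1 - sigma2) / (1/sqrt(d1) - 1/sqrt(d2)) = (136.7 - 90.3) / (213.201 - 122.169) = 0.509715 MPa*m^0.5
sigma0 = sigma1 - k/sqrt(d1) = 136.7 - 0.509715*213.201 = 28.0284 MPa
sigma_y(d3) = 28.0284 + 0.509715 / sqrt(3.9e-05) = 109.6 MPa


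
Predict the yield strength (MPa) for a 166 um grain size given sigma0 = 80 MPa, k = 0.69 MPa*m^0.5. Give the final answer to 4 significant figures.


sigma_y = sigma0 + k / sqrt(d)
d = 166 um = 1.66e-04 m
sigma_y = 80 + 0.69 / sqrt(1.66e-04)
sigma_y = 133.6 MPa


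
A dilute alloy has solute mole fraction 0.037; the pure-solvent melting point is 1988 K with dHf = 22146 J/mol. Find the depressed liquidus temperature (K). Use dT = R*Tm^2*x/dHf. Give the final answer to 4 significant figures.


dT = R*Tm^2*x / dHf
dT = 8.314 * 1988^2 * 0.037 / 22146
dT = 54.8971 K
T_new = 1988 - 54.8971 = 1933 K


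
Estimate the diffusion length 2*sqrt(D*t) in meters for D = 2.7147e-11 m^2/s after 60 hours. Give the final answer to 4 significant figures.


t = 60 hr = 216000 s
Diffusion length = 2*sqrt(D*t)
= 2*sqrt(2.7147e-11 * 216000)
= 4.843e-03 m


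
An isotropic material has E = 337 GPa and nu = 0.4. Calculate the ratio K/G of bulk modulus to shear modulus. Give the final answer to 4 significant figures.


G = E / (2*(1+nu))
G = 337 / (2*(1+0.4)) = 120.357 GPa
K = E / (3*(1-2*nu))
K = 337 / (3*(1-2*0.4)) = 561.667 GPa
K/G = 561.667 / 120.357 = 4.667


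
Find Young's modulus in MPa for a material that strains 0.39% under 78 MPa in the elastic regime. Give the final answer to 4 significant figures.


E = sigma / epsilon
epsilon = 0.39% = 3.9e-03
E = 78 / 3.9e-03
E = 20000 MPa


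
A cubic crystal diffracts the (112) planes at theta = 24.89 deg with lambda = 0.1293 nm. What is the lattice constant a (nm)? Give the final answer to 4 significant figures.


d = lambda / (2*sin(theta))
d = 0.1293 / (2*sin(24.89 deg))
d = 0.153608 nm
a = d * sqrt(h^2+k^2+l^2) = 0.153608 * sqrt(6)
a = 0.3763 nm


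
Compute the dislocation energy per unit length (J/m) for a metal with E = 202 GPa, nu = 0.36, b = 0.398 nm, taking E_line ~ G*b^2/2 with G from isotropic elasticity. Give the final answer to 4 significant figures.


Step 1: G = E / (2*(1+nu))
G = 202 / (2*(1+0.36)) = 74.2647 GPa = 7.42647e+10 Pa
Step 2: E_line = G*b^2/2
b = 0.398 nm = 3.98e-10 m
E_line = 0.5 * 7.42647e+10 * (3.98e-10)^2 = 5.882e-09 J/m


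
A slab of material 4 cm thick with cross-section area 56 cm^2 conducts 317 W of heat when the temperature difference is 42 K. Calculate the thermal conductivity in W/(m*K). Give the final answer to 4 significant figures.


k = Q*L / (A*dT)
L = 0.04 m, A = 5.6e-03 m^2
k = 317 * 0.04 / (5.6e-03 * 42)
k = 53.91 W/(m*K)


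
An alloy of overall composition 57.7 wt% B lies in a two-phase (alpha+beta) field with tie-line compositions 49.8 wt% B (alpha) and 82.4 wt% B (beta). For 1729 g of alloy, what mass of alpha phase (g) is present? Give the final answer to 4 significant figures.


f_alpha = (C_beta - C0) / (C_beta - C_alpha)
f_alpha = (82.4 - 57.7) / (82.4 - 49.8) = 0.757669
m_alpha = f_alpha * m_total = 0.757669 * 1729 = 1310 g


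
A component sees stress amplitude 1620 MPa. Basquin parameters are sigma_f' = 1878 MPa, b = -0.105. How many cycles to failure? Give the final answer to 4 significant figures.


sigma_a = sigma_f' * (2*Nf)^b
2*Nf = (sigma_a / sigma_f')^(1/b)
2*Nf = (1620 / 1878)^(1/-0.105)
2*Nf = 4.08548
Nf = 2.043 cycles


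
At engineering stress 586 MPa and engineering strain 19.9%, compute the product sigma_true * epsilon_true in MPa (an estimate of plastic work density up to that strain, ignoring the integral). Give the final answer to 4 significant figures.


sigma_true = sigma_eng * (1 + epsilon_eng)
sigma_true = 586 * (1 + 0.199) = 702.614 MPa
epsilon_true = ln(1 + epsilon_eng)
epsilon_true = ln(1 + 0.199) = 0.181488
sigma_true * epsilon_true = 702.614 * 0.181488 = 127.5 MPa


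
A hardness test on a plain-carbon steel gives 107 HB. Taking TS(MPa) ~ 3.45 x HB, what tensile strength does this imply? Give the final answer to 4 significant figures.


TS (MPa) = 3.45 * HB
TS = 3.45 * 107
TS = 369.2 MPa


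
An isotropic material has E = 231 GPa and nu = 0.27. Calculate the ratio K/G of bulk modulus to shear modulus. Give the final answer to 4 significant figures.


G = E / (2*(1+nu))
G = 231 / (2*(1+0.27)) = 90.9449 GPa
K = E / (3*(1-2*nu))
K = 231 / (3*(1-2*0.27)) = 167.391 GPa
K/G = 167.391 / 90.9449 = 1.841


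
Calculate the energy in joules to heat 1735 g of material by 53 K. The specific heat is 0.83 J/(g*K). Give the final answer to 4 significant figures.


Q = m * cp * dT
Q = 1735 * 0.83 * 53
Q = 76320 J


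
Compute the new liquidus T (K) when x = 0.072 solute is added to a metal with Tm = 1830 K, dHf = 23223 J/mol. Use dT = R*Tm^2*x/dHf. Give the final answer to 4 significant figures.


dT = R*Tm^2*x / dHf
dT = 8.314 * 1830^2 * 0.072 / 23223
dT = 86.323 K
T_new = 1830 - 86.323 = 1744 K


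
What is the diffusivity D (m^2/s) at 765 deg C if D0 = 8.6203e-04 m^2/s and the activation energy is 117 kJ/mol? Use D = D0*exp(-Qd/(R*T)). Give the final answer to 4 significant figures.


D = D0 * exp(-Qd / (R*T))
T = 1038.15 K
D = 8.6203e-04 * exp(-117e3 / (8.314 * 1038.15))
D = 1.118e-09 m^2/s


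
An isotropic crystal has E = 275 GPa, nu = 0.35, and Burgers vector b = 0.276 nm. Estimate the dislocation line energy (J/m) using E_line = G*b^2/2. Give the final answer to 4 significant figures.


Step 1: G = E / (2*(1+nu))
G = 275 / (2*(1+0.35)) = 101.852 GPa = 1.01852e+11 Pa
Step 2: E_line = G*b^2/2
b = 0.276 nm = 2.76e-10 m
E_line = 0.5 * 1.01852e+11 * (2.76e-10)^2 = 3.879e-09 J/m


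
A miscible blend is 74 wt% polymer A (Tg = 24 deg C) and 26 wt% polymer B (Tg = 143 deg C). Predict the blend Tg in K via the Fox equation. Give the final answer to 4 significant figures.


1/Tg = w1/Tg1 + w2/Tg2 (in Kelvin)
Tg1 = 297.15 K, Tg2 = 416.15 K
1/Tg = 0.74/297.15 + 0.26/416.15
Tg = 321 K


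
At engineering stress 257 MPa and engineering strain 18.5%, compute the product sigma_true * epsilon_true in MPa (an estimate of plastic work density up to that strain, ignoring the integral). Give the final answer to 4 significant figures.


sigma_true = sigma_eng * (1 + epsilon_eng)
sigma_true = 257 * (1 + 0.185) = 304.545 MPa
epsilon_true = ln(1 + epsilon_eng)
epsilon_true = ln(1 + 0.185) = 0.169743
sigma_true * epsilon_true = 304.545 * 0.169743 = 51.69 MPa


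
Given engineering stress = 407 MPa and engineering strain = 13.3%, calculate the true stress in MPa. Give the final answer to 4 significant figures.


sigma_true = sigma_eng * (1 + epsilon_eng)
sigma_true = 407 * (1 + 0.133)
sigma_true = 461.1 MPa


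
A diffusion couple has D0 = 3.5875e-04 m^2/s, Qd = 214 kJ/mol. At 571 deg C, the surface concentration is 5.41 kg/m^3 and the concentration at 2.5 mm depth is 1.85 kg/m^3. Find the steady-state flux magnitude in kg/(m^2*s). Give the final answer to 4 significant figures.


Step 1: D = D0 * exp(-Qd/(R*T))
T = 571 + 273.15 = 844.15 K
D = 3.5875e-04 * exp(-214e3 / (8.314 * 844.15)) = 2.05276e-17 m^2/s
Step 2: J = D * (C1 - C2) / dx
J = 2.05276e-17 * (5.41 - 1.85) / 2.5e-03
J = 2.923e-14 kg/(m^2*s)


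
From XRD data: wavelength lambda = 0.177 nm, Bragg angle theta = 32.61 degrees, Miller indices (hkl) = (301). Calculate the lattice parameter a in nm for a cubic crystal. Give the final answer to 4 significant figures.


d = lambda / (2*sin(theta))
d = 0.177 / (2*sin(32.61 deg))
d = 0.164218 nm
a = d * sqrt(h^2+k^2+l^2) = 0.164218 * sqrt(10)
a = 0.5193 nm


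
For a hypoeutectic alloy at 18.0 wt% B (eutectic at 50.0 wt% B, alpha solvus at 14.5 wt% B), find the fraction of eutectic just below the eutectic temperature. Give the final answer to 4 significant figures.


f_primary = (C_e - C0) / (C_e - C_alpha_max)
f_primary = (50.0 - 18.0) / (50.0 - 14.5)
f_primary = 0.901408
f_eutectic = 1 - 0.901408 = 0.09859


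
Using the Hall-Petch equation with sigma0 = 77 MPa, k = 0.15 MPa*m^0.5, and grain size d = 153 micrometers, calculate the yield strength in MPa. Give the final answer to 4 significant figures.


sigma_y = sigma0 + k / sqrt(d)
d = 153 um = 1.53e-04 m
sigma_y = 77 + 0.15 / sqrt(1.53e-04)
sigma_y = 89.13 MPa


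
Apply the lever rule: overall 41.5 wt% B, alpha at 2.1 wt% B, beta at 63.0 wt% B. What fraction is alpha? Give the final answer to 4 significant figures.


f_alpha = (C_beta - C0) / (C_beta - C_alpha)
f_alpha = (63.0 - 41.5) / (63.0 - 2.1)
f_alpha = 0.353


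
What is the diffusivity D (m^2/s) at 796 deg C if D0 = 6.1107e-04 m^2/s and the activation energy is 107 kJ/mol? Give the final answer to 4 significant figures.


D = D0 * exp(-Qd / (R*T))
T = 1069.15 K
D = 6.1107e-04 * exp(-107e3 / (8.314 * 1069.15))
D = 3.616e-09 m^2/s


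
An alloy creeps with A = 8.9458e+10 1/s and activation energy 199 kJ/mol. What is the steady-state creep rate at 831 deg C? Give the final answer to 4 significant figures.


rate = A * exp(-Q / (R*T))
T = 831 + 273.15 = 1104.15 K
rate = 8.9458e+10 * exp(-199e3 / (8.314 * 1104.15))
rate = 34.44 1/s


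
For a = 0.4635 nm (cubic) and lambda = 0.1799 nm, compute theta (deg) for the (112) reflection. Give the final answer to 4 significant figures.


d = a / sqrt(h^2+k^2+l^2)
d = 0.4635 / sqrt(6) = 0.189223 nm
lambda = 2*d*sin(theta)  =>  sin(theta) = lambda / (2*d)
sin(theta) = 0.1799 / (2 * 0.189223) = 0.475365
theta = 28.38 deg


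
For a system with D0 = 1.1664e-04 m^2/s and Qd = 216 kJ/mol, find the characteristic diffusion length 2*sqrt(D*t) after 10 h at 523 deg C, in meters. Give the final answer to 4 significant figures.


Step 1: D = D0 * exp(-Qd/(R*T))
T = 796.15 K
D = 1.1664e-04 * exp(-216e3 / (8.314 * 796.15)) = 7.84842e-19 m^2/s
Step 2: L = 2*sqrt(D*t)
t = 10 h = 36000 s
L = 2*sqrt(7.84842e-19 * 36000) = 3.362e-07 m


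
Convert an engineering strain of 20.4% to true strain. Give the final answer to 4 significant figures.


epsilon_true = ln(1 + epsilon_eng)
epsilon_true = ln(1 + 0.204)
epsilon_true = 0.1856


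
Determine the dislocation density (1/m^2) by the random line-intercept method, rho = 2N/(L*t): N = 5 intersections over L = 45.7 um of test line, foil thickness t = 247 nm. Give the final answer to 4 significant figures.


rho = 2N / (L * t)
L = 45.7 um = 4.57e-05 m, t = 247 nm = 2.47e-07 m
rho = 2 * 5 / (4.57e-05 * 2.47e-07)
rho = 8.859e+11 1/m^2


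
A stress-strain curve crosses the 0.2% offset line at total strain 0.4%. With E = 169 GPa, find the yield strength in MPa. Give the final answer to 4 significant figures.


Offset strain = 0.002
Elastic strain at yield = total_strain - offset = 4e-03 - 0.002 = 2e-03
sigma_y = E * elastic_strain = 169000 * 2e-03
sigma_y = 338 MPa


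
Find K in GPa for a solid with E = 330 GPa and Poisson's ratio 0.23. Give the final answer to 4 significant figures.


K = E / (3*(1-2*nu))
K = 330 / (3*(1-2*0.23))
K = 203.7 GPa


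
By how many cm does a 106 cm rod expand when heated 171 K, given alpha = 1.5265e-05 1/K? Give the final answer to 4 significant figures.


dL = L0 * alpha * dT
dL = 106 * 1.5265e-05 * 171
dL = 0.2767 cm


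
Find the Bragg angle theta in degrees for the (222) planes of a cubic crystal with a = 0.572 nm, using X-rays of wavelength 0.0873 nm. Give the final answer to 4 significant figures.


d = a / sqrt(h^2+k^2+l^2)
d = 0.572 / sqrt(12) = 0.165122 nm
lambda = 2*d*sin(theta)  =>  sin(theta) = lambda / (2*d)
sin(theta) = 0.0873 / (2 * 0.165122) = 0.26435
theta = 15.33 deg


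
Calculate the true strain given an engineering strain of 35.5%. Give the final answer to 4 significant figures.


epsilon_true = ln(1 + epsilon_eng)
epsilon_true = ln(1 + 0.355)
epsilon_true = 0.3038


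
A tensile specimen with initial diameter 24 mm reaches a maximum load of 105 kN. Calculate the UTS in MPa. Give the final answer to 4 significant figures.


A0 = pi*(d/2)^2 = pi*(24/2)^2 = 452.389 mm^2
UTS = F_max / A0 = 105*1000 / 452.389
UTS = 232.1 MPa


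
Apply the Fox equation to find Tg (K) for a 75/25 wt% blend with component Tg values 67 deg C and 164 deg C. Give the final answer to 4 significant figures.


1/Tg = w1/Tg1 + w2/Tg2 (in Kelvin)
Tg1 = 340.15 K, Tg2 = 437.15 K
1/Tg = 0.75/340.15 + 0.25/437.15
Tg = 360.1 K


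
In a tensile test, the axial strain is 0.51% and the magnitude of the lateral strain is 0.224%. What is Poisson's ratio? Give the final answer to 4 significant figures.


nu = -epsilon_lat / epsilon_axial
Lateral strain is contraction (negative), so using magnitudes:
nu = 0.224 / 0.51
nu = 0.4392


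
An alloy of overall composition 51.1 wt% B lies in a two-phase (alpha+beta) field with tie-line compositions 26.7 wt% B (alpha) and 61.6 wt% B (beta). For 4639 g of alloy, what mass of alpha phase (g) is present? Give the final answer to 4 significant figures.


f_alpha = (C_beta - C0) / (C_beta - C_alpha)
f_alpha = (61.6 - 51.1) / (61.6 - 26.7) = 0.30086
m_alpha = f_alpha * m_total = 0.30086 * 4639 = 1396 g


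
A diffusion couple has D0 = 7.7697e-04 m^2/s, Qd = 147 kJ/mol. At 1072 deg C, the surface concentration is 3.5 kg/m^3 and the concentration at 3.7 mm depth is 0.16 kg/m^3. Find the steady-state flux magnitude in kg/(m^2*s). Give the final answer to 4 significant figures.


Step 1: D = D0 * exp(-Qd/(R*T))
T = 1072 + 273.15 = 1345.15 K
D = 7.7697e-04 * exp(-147e3 / (8.314 * 1345.15)) = 1.52026e-09 m^2/s
Step 2: J = D * (C1 - C2) / dx
J = 1.52026e-09 * (3.5 - 0.16) / 3.7e-03
J = 1.372e-06 kg/(m^2*s)


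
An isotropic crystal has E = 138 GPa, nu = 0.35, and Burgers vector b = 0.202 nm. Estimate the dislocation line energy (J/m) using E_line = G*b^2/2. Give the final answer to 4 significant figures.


Step 1: G = E / (2*(1+nu))
G = 138 / (2*(1+0.35)) = 51.1111 GPa = 5.11111e+10 Pa
Step 2: E_line = G*b^2/2
b = 0.202 nm = 2.02e-10 m
E_line = 0.5 * 5.11111e+10 * (2.02e-10)^2 = 1.043e-09 J/m
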